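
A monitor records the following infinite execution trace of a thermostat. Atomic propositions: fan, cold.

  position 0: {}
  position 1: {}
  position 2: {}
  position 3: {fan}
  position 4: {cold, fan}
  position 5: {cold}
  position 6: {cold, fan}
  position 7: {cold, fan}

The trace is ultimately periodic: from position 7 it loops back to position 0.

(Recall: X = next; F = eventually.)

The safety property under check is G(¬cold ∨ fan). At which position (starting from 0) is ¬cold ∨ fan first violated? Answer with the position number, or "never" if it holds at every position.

Check ¬cold ∨ fan at each position in order: 0 ✓, 1 ✓, 2 ✓, 3 ✓, 4 ✓.
At position 5 the labels are {cold}, so ¬cold ∨ fan is false there. This is the first violation.

5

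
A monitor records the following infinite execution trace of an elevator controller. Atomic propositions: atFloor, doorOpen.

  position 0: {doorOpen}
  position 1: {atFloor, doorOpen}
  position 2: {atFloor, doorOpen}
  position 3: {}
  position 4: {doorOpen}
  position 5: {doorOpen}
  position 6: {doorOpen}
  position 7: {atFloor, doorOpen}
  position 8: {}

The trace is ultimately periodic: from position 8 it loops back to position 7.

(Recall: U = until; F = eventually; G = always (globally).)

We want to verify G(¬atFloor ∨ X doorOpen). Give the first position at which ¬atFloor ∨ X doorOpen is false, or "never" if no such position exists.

Check ¬atFloor ∨ X doorOpen at each position in order: 0 ✓, 1 ✓.
At position 2 the labels are {atFloor, doorOpen} and the next position 3 has {}, so ¬atFloor ∨ X doorOpen is false there. This is the first violation.

2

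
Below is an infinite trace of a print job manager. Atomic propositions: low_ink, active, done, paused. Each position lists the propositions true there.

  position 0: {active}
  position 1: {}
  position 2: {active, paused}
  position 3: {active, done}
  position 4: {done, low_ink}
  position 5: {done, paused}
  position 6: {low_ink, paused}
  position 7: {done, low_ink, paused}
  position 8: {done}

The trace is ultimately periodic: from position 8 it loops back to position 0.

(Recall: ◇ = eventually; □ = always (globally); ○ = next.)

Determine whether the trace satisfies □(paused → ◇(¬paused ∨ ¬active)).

Satisfied

paused → ◇(¬paused ∨ ¬active) holds at every position 0..8, and those are all positions ever visited, so □(paused → ◇(¬paused ∨ ¬active)) holds.
Positions where paused holds: 2, 5, 6, 7.
Check ◇(¬paused ∨ ¬active) at each: 2→ok, 5→ok, 6→ok, 7→ok.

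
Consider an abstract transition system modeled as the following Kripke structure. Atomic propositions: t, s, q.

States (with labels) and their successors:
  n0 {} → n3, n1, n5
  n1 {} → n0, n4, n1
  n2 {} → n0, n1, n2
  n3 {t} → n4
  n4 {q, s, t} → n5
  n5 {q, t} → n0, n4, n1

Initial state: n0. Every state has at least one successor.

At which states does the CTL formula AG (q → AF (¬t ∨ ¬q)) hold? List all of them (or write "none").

States satisfying q → AF (¬t ∨ ¬q): {n0, n1, n2, n3}.
States satisfying AG (q → AF (¬t ∨ ¬q)): ∅.

none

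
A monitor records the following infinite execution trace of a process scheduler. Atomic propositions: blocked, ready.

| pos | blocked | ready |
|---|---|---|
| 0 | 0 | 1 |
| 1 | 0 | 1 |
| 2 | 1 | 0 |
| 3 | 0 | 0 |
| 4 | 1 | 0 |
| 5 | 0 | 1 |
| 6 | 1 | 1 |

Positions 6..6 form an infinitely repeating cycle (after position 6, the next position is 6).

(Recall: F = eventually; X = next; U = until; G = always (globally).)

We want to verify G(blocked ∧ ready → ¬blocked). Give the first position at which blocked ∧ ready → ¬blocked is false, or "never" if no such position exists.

Check blocked ∧ ready → ¬blocked at each position in order: 0 ✓, 1 ✓, 2 ✓, 3 ✓, 4 ✓, 5 ✓.
At position 6 the labels are {blocked, ready}, so blocked ∧ ready → ¬blocked is false there. This is the first violation.

6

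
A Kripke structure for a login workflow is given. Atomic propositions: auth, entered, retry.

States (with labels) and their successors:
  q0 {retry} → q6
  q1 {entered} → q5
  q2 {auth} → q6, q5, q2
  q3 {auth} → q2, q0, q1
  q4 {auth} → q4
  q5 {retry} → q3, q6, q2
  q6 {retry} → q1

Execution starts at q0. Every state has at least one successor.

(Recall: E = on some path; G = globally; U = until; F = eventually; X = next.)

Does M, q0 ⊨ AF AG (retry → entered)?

States satisfying AG (retry → entered): {q4}.
States satisfying AF AG (retry → entered): {q4}.
There is a path from q0 along which AG (retry → entered) never holds.
q0 ∉ Sat(AF AG (retry → entered)).

No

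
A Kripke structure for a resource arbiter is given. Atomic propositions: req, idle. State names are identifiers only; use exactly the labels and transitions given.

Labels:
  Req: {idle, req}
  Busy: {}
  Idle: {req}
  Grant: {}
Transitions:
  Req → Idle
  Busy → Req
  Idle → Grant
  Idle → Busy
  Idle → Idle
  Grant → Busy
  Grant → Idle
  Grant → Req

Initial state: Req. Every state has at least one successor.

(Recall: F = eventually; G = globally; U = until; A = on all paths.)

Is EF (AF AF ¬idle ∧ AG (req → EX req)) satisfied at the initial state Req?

States satisfying AF AF ¬idle ∧ AG (req → EX req): {Req, Busy, Idle, Grant}.
States satisfying EF (AF AF ¬idle ∧ AG (req → EX req)): {Req, Busy, Idle, Grant}.
Some path from Req reaches a state where AF AF ¬idle ∧ AG (req → EX req) holds.
Req ∈ Sat(EF (AF AF ¬idle ∧ AG (req → EX req))).

Satisfied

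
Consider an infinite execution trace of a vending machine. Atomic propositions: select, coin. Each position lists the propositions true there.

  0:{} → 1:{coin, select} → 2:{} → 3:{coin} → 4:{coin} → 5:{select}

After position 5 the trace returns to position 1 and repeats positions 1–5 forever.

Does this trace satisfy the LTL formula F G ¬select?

G ¬select is false at every position 0..5, so it never becomes true and F G ¬select fails.

No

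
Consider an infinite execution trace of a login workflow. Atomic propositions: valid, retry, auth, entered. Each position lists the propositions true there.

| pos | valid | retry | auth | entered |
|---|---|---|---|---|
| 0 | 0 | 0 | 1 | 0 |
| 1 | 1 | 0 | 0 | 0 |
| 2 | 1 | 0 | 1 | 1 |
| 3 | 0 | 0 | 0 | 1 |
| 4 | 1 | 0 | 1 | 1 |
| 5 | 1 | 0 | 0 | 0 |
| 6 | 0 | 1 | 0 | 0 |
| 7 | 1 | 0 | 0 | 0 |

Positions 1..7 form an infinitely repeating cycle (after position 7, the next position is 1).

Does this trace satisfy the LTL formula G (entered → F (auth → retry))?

Satisfied

entered → F (auth → retry) holds at every position 0..7, and those are all positions ever visited, so G (entered → F (auth → retry)) holds.
Positions where entered holds: 2, 3, 4.
Check F (auth → retry) at each: 2→ok, 3→ok, 4→ok.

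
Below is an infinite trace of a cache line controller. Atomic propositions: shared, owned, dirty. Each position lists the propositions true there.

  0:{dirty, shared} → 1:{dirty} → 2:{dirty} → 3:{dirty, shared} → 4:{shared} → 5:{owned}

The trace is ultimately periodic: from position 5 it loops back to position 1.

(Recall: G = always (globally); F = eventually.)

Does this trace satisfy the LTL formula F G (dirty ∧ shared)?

No

G (dirty ∧ shared) is false at every position 0..5, so it never becomes true and F G (dirty ∧ shared) fails.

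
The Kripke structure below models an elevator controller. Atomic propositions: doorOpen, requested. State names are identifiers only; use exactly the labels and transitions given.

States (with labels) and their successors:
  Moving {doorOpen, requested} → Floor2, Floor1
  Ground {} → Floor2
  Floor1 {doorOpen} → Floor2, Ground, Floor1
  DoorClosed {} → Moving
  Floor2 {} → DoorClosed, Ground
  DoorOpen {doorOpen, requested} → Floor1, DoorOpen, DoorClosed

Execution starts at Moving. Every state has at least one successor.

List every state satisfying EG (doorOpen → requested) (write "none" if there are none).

States satisfying doorOpen → requested: {Moving, Ground, DoorClosed, Floor2, DoorOpen}.
States satisfying EG (doorOpen → requested): {Moving, Ground, DoorClosed, Floor2, DoorOpen}.

{Moving, Ground, DoorClosed, Floor2, DoorOpen}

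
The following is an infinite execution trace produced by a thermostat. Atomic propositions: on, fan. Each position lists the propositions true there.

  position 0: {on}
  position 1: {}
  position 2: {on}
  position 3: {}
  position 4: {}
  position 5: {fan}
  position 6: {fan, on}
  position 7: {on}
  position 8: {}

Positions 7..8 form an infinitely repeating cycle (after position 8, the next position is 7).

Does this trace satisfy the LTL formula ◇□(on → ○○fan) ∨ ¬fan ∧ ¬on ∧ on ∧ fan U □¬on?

□(on → ○○fan) is false at every position 0..8, so it never becomes true and ◇□(on → ○○fan) fails.
At position 0: ◇□(on → ○○fan) is false; ¬fan ∧ ¬on ∧ on ∧ fan U □¬on is false; so ◇□(on → ○○fan) ∨ ¬fan ∧ ¬on ∧ on ∧ fan U □¬on is false.

No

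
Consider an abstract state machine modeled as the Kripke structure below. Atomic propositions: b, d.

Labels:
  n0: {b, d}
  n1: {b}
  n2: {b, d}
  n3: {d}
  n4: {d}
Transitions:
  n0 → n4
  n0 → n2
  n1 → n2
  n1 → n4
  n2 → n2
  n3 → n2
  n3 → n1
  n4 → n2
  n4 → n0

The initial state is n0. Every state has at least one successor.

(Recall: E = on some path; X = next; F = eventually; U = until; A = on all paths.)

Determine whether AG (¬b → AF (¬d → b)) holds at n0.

Yes

States satisfying ¬b → AF (¬d → b): {n0, n1, n2, n3, n4}.
States satisfying AG (¬b → AF (¬d → b)): {n0, n1, n2, n3, n4}.
Every state reachable from n0 satisfies ¬b → AF (¬d → b).
n0 ∈ Sat(AG (¬b → AF (¬d → b))).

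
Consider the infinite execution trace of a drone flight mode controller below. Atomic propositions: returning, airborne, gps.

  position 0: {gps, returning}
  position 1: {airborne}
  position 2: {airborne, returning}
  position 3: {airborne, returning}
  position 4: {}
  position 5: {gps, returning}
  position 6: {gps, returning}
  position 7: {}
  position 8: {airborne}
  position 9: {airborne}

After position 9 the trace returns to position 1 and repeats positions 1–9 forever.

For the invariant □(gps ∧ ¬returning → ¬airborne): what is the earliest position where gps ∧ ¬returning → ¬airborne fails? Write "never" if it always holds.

never

gps ∧ ¬returning → ¬airborne holds at every position 0..9, and those are all the positions the trace ever visits, so the invariant □(gps ∧ ¬returning → ¬airborne) is never violated.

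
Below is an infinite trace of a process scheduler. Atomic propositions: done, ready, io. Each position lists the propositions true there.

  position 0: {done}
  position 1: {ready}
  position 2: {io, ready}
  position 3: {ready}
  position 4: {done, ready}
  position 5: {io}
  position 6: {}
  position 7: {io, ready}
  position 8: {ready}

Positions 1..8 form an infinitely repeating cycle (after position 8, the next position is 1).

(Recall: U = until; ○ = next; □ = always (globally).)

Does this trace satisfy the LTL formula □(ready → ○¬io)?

No

ready → ○¬io must hold at every position from 0 onward. It fails at position 1, so □(ready → ○¬io) is false.
Positions where ready holds: 1, 2, 3, 4, 7, 8.
Check ○¬io at each: 1→fails, 2→ok, 3→ok, 4→fails, 7→ok, 8→ok.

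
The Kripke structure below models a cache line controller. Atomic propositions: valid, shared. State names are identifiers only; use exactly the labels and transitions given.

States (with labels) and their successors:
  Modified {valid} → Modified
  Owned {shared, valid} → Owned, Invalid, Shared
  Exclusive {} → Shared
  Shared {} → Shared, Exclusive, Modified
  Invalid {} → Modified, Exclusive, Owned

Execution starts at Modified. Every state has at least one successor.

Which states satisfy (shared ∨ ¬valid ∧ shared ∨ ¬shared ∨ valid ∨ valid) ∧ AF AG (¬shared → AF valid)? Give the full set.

{Modified}

States satisfying ¬valid: {Exclusive, Shared, Invalid}.
States satisfying ¬valid ∧ shared: ∅.
States satisfying shared ∨ ¬valid ∧ shared: {Owned}.
States satisfying ¬shared: {Modified, Exclusive, Shared, Invalid}.
States satisfying ¬shared ∨ valid: {Modified, Owned, Exclusive, Shared, Invalid}.
States satisfying ¬shared ∨ valid ∨ valid: {Modified, Owned, Exclusive, Shared, Invalid}.
States satisfying shared ∨ ¬valid ∧ shared ∨ ¬shared ∨ valid ∨ valid: {Modified, Owned, Exclusive, Shared, Invalid}.
States satisfying AG (¬shared → AF valid): {Modified}.
States satisfying AF AG (¬shared → AF valid): {Modified}.
States satisfying (shared ∨ ¬valid ∧ shared ∨ ¬shared ∨ valid ∨ valid) ∧ AF AG (¬shared → AF valid): {Modified}.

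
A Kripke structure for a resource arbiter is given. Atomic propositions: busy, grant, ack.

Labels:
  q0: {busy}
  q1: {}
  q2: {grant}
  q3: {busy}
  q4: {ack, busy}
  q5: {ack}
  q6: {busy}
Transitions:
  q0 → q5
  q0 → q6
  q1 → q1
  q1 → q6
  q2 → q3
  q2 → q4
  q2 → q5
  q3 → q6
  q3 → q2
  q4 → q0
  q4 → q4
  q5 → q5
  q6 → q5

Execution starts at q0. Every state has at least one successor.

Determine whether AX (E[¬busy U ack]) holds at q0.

States satisfying E[¬busy U ack]: {q2, q4, q5}.
States satisfying AX (E[¬busy U ack]): {q5, q6}.
q0 ∉ Sat(AX (E[¬busy U ack])).

No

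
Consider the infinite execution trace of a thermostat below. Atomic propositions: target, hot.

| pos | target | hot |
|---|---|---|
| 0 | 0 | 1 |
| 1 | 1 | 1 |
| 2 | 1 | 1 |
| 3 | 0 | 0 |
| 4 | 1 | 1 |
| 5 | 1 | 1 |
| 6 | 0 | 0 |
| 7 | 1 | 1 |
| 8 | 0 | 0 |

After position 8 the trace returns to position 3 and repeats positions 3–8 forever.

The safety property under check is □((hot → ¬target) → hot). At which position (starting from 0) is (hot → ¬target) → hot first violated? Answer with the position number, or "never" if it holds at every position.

3

Check (hot → ¬target) → hot at each position in order: 0 ✓, 1 ✓, 2 ✓.
At position 3 the labels are {}, so (hot → ¬target) → hot is false there. This is the first violation.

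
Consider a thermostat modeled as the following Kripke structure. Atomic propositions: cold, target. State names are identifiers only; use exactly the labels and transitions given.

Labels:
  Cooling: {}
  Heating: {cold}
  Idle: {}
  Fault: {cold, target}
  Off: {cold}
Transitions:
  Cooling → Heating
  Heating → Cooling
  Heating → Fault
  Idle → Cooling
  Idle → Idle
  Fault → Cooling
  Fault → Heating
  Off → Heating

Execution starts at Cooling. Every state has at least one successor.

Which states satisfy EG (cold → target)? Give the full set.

States satisfying cold → target: {Cooling, Idle, Fault}.
States satisfying EG (cold → target): {Idle}.

{Idle}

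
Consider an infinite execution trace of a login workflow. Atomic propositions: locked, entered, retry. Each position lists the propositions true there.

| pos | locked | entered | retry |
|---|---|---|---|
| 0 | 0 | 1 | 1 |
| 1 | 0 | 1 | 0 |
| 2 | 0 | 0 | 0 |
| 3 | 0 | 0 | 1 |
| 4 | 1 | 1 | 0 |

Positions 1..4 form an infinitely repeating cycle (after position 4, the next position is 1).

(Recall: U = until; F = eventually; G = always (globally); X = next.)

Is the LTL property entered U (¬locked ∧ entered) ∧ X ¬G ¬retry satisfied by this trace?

Yes

Walking from position 0: ¬locked ∧ entered first holds at position 0, and entered holds at every earlier position along the way, so entered U (¬locked ∧ entered) holds.
The position after 0 is 1; ¬G ¬retry is true there.
At position 0: entered U (¬locked ∧ entered) is true; X ¬G ¬retry is true; so entered U (¬locked ∧ entered) ∧ X ¬G ¬retry is true.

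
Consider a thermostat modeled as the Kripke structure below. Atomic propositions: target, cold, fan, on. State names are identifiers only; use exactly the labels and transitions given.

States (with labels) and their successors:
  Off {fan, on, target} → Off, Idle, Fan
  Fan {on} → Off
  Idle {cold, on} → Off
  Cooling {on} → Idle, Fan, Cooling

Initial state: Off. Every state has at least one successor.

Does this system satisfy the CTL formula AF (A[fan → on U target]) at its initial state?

Holds

States satisfying A[fan → on U target]: {Off, Fan, Idle}.
States satisfying AF (A[fan → on U target]): {Off, Fan, Idle}.
Off ∈ Sat(AF (A[fan → on U target])).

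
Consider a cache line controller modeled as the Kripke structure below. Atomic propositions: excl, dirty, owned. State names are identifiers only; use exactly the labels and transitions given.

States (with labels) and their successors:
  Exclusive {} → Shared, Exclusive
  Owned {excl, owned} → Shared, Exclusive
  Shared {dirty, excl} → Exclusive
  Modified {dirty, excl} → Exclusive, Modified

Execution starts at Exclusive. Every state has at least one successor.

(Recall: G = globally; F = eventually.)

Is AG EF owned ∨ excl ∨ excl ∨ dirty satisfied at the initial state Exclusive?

Does not hold

States satisfying EF owned: {Owned}.
States satisfying AG EF owned: ∅.
States satisfying excl ∨ dirty: {Owned, Shared, Modified}.
States satisfying excl ∨ excl ∨ dirty: {Owned, Shared, Modified}.
States satisfying AG EF owned ∨ excl ∨ excl ∨ dirty: {Owned, Shared, Modified}.
Exclusive ∉ Sat(AG EF owned ∨ excl ∨ excl ∨ dirty).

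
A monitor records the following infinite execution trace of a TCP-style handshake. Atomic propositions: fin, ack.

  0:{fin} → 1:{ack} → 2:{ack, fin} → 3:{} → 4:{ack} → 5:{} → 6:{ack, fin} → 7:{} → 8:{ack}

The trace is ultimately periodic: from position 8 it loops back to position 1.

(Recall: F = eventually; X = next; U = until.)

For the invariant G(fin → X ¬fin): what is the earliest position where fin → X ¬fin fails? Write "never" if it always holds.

fin → X ¬fin holds at every position 0..8, and those are all the positions the trace ever visits, so the invariant G(fin → X ¬fin) is never violated.

never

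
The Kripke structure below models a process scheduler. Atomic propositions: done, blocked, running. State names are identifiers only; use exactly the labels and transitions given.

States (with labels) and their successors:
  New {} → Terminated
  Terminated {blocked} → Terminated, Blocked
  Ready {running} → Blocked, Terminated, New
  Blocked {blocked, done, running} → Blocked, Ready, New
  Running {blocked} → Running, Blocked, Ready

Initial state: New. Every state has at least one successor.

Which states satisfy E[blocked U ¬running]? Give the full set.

{New, Terminated, Blocked, Running}

States satisfying blocked: {Terminated, Blocked, Running}.
States satisfying ¬running: {New, Terminated, Running}.
States satisfying E[blocked U ¬running]: {New, Terminated, Blocked, Running}.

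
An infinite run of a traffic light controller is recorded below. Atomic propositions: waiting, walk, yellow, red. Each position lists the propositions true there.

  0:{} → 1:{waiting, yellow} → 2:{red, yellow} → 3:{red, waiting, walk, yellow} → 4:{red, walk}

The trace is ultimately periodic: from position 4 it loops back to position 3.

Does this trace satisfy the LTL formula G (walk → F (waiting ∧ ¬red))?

walk → F (waiting ∧ ¬red) must hold at every position from 0 onward. It fails at position 3, so G (walk → F (waiting ∧ ¬red)) is false.
Positions where walk holds: 3, 4.
Check F (waiting ∧ ¬red) at each: 3→fails, 4→fails.

No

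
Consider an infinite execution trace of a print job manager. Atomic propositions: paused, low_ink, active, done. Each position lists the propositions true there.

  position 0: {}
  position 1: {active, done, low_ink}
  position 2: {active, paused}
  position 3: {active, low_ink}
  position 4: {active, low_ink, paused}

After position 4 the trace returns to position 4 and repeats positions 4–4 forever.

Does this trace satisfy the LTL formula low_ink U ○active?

Satisfied

Walking from position 0: ○active first holds at position 0, and low_ink holds at every earlier position along the way, so low_ink U ○active holds.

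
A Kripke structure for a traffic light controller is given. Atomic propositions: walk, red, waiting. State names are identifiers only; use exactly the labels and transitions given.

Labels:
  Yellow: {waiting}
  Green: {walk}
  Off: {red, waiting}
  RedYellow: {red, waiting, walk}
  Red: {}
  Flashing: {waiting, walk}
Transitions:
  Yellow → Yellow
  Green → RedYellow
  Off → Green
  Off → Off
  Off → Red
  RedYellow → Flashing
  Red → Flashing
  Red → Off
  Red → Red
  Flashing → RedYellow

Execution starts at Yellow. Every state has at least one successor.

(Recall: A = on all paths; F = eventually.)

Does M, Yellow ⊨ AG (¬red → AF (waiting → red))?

Violated

States satisfying ¬red → AF (waiting → red): {Green, Off, RedYellow, Red, Flashing}.
States satisfying AG (¬red → AF (waiting → red)): {Green, Off, RedYellow, Red, Flashing}.
Yellow is reachable from Yellow and violates ¬red → AF (waiting → red), so AG fails at Yellow.
Yellow ∉ Sat(AG (¬red → AF (waiting → red))).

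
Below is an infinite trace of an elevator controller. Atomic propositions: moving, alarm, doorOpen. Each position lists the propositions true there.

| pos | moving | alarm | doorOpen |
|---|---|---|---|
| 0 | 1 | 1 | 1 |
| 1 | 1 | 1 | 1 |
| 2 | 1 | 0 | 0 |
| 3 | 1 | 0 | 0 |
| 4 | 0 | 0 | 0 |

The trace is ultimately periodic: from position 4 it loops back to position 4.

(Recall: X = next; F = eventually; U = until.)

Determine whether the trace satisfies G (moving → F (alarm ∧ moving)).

Does not hold

moving → F (alarm ∧ moving) must hold at every position from 0 onward. It fails at position 2, so G (moving → F (alarm ∧ moving)) is false.
Positions where moving holds: 0, 1, 2, 3.
Check F (alarm ∧ moving) at each: 0→ok, 1→ok, 2→fails, 3→fails.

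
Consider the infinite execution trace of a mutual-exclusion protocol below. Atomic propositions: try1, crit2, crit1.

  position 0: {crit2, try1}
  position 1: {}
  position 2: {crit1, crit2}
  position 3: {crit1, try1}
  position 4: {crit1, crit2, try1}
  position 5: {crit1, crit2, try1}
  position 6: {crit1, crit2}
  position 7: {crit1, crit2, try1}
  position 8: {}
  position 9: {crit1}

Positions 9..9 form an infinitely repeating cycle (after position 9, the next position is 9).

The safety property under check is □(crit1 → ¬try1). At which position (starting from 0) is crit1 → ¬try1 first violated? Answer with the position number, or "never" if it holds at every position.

3

Check crit1 → ¬try1 at each position in order: 0 ✓, 1 ✓, 2 ✓.
At position 3 the labels are {crit1, try1}, so crit1 → ¬try1 is false there. This is the first violation.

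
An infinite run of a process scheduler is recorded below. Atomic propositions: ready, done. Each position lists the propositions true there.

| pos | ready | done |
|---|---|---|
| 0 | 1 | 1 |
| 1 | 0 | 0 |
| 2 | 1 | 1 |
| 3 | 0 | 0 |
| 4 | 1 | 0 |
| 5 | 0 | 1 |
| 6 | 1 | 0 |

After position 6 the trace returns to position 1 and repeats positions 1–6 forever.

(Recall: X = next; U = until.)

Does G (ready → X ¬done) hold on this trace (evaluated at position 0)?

Does not hold

ready → X ¬done must hold at every position from 0 onward. It fails at position 4, so G (ready → X ¬done) is false.
Positions where ready holds: 0, 2, 4, 6.
Check X ¬done at each: 0→ok, 2→ok, 4→fails, 6→ok.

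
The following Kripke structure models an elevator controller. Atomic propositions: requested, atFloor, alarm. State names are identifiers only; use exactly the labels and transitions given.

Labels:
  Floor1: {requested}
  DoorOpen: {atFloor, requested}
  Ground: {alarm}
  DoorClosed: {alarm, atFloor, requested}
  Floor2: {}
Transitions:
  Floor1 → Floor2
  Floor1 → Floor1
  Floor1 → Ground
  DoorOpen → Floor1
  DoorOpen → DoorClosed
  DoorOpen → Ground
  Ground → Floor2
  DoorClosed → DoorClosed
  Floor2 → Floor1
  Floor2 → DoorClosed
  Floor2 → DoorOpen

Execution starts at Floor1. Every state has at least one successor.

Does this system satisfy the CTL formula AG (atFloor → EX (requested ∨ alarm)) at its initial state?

Holds

States satisfying atFloor → EX (requested ∨ alarm): {Floor1, DoorOpen, Ground, DoorClosed, Floor2}.
States satisfying AG (atFloor → EX (requested ∨ alarm)): {Floor1, DoorOpen, Ground, DoorClosed, Floor2}.
Every state reachable from Floor1 satisfies atFloor → EX (requested ∨ alarm).
Floor1 ∈ Sat(AG (atFloor → EX (requested ∨ alarm))).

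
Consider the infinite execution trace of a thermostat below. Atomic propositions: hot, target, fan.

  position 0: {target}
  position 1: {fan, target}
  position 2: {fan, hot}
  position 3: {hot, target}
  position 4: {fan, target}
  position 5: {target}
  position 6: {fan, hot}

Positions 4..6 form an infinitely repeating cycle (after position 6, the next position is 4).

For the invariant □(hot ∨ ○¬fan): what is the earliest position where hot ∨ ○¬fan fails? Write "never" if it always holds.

0

At position 0 the labels are {target} and the next position 1 has {fan, target}, so hot ∨ ○¬fan is false there. This is the first violation.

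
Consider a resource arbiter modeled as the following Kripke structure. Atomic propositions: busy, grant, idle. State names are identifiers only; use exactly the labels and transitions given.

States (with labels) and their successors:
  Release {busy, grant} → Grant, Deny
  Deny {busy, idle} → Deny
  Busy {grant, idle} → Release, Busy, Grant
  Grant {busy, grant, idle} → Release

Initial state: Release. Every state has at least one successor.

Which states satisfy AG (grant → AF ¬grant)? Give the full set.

States satisfying grant → AF ¬grant: {Deny}.
States satisfying AG (grant → AF ¬grant): {Deny}.

{Deny}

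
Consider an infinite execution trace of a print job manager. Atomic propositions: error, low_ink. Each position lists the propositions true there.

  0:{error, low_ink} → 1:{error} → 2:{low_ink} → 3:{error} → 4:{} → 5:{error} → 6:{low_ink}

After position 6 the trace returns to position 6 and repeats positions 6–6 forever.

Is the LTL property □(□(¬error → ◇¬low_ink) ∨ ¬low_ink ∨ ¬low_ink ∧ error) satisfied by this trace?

□(¬error → ◇¬low_ink) ∨ ¬low_ink ∨ ¬low_ink ∧ error must hold at every position from 0 onward. It fails at position 0, so □(□(¬error → ◇¬low_ink) ∨ ¬low_ink ∨ ¬low_ink ∧ error) is false.

Violated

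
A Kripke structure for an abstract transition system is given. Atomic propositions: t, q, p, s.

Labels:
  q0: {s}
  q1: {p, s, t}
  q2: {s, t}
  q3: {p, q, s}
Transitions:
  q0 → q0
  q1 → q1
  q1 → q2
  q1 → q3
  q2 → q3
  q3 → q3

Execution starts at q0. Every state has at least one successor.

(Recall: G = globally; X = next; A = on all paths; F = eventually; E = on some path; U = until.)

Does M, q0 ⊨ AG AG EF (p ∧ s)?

States satisfying AG EF (p ∧ s): {q1, q2, q3}.
States satisfying AG AG EF (p ∧ s): {q1, q2, q3}.
q0 is reachable from q0 and violates AG EF (p ∧ s), so AG fails at q0.
q0 ∉ Sat(AG AG EF (p ∧ s)).

Violated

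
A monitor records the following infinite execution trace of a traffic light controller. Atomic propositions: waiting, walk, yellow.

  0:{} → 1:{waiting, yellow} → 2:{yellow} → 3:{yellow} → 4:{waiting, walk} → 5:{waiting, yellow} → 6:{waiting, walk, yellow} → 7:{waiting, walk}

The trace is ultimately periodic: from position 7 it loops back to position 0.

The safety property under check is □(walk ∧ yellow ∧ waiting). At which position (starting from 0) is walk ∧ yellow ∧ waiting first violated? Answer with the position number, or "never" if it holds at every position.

At position 0 the labels are {}, so walk ∧ yellow ∧ waiting is false there. This is the first violation.

0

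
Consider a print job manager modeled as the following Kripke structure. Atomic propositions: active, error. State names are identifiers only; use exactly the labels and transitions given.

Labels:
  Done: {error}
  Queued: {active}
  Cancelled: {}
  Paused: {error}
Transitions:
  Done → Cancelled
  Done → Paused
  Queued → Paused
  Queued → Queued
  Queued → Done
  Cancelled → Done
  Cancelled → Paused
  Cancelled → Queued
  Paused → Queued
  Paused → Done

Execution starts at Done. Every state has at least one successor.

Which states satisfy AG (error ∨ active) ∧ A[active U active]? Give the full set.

States satisfying error ∨ active: {Done, Queued, Paused}.
States satisfying AG (error ∨ active): ∅.
States satisfying active: {Queued}.
States satisfying A[active U active]: {Queued}.
States satisfying AG (error ∨ active) ∧ A[active U active]: ∅.

none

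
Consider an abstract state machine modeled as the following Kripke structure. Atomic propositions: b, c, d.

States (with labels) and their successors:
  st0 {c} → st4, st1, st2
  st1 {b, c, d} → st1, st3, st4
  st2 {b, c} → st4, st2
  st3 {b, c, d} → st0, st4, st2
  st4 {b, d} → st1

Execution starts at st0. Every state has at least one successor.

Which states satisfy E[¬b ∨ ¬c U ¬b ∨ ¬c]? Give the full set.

{st0, st4}

States satisfying ¬b ∨ ¬c: {st0, st4}.
States satisfying E[¬b ∨ ¬c U ¬b ∨ ¬c]: {st0, st4}.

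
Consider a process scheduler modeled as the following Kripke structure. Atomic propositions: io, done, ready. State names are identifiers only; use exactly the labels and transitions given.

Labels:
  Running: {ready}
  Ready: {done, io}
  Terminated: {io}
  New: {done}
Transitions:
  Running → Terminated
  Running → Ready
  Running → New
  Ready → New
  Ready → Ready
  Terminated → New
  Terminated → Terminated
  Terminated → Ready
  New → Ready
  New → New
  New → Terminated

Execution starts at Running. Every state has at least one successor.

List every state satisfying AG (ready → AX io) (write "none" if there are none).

{Ready, Terminated, New}

States satisfying ready → AX io: {Ready, Terminated, New}.
States satisfying AG (ready → AX io): {Ready, Terminated, New}.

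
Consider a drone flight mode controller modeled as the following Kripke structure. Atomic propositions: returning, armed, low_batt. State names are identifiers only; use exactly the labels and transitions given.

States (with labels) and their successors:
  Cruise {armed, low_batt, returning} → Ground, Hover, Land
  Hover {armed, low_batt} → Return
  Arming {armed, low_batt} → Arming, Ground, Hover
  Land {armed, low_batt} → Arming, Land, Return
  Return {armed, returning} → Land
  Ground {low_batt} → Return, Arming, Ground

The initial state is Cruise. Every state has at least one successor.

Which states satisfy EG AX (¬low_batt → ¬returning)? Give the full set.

States satisfying AX (¬low_batt → ¬returning): {Cruise, Arming, Return}.
States satisfying EG AX (¬low_batt → ¬returning): {Arming}.

{Arming}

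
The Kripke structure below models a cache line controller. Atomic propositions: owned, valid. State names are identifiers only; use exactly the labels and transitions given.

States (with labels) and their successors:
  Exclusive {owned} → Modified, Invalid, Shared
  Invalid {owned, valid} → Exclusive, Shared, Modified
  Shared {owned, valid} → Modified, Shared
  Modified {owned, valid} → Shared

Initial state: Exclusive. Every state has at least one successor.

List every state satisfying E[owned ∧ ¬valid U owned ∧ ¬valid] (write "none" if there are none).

States satisfying owned ∧ ¬valid: {Exclusive}.
States satisfying E[owned ∧ ¬valid U owned ∧ ¬valid]: {Exclusive}.

{Exclusive}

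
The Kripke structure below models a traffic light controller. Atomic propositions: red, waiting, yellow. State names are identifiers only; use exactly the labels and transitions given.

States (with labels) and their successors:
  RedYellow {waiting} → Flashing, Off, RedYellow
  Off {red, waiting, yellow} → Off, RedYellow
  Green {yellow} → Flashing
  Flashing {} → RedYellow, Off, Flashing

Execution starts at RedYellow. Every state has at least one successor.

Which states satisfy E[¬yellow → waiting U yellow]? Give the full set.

{RedYellow, Off, Green}

States satisfying ¬yellow → waiting: {RedYellow, Off, Green}.
States satisfying yellow: {Off, Green}.
States satisfying E[¬yellow → waiting U yellow]: {RedYellow, Off, Green}.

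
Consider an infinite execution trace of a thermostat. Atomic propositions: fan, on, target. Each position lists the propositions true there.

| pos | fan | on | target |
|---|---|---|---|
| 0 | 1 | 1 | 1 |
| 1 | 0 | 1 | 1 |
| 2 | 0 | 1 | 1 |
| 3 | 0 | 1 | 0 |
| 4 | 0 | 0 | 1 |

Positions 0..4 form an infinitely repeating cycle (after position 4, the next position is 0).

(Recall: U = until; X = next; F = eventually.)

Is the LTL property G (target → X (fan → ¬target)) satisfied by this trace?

target → X (fan → ¬target) must hold at every position from 0 onward. It fails at position 4, so G (target → X (fan → ¬target)) is false.
Positions where target holds: 0, 1, 2, 4.
Check X (fan → ¬target) at each: 0→ok, 1→ok, 2→ok, 4→fails.

Violated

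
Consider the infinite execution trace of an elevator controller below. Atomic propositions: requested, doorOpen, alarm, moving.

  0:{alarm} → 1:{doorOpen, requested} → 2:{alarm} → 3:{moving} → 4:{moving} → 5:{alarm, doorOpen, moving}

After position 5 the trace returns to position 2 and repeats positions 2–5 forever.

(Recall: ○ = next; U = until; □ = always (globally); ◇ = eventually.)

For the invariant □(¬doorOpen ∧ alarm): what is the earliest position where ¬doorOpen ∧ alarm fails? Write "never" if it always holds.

Check ¬doorOpen ∧ alarm at each position in order: 0 ✓.
At position 1 the labels are {doorOpen, requested}, so ¬doorOpen ∧ alarm is false there. This is the first violation.

1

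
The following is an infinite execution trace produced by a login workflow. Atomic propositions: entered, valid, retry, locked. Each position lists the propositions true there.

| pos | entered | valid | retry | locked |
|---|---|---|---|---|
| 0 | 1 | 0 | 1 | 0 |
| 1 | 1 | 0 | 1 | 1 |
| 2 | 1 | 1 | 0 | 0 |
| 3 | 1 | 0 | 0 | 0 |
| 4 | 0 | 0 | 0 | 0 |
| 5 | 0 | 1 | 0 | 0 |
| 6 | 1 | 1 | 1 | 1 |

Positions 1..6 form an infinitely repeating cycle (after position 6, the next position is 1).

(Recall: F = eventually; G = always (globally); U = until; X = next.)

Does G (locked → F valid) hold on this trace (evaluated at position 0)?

locked → F valid holds at every position 0..6, and those are all positions ever visited, so G (locked → F valid) holds.
Positions where locked holds: 1, 6.
Check F valid at each: 1→ok, 6→ok.

Holds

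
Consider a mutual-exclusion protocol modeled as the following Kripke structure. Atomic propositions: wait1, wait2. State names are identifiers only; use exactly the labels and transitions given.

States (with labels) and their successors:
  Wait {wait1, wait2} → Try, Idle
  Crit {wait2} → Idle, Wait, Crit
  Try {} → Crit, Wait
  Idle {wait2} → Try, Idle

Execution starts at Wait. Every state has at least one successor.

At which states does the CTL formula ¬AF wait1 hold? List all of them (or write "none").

States satisfying wait1: {Wait}.
States satisfying AF wait1: {Wait}.
States satisfying ¬AF wait1: {Crit, Try, Idle}.

{Crit, Try, Idle}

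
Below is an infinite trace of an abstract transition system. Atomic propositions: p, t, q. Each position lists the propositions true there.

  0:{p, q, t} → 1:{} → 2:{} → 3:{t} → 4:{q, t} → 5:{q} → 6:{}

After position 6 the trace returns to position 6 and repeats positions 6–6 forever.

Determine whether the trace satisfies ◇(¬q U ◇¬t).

¬q U ◇¬t holds at position 0, which is reachable from 0, so ◇(¬q U ◇¬t) holds.

Satisfied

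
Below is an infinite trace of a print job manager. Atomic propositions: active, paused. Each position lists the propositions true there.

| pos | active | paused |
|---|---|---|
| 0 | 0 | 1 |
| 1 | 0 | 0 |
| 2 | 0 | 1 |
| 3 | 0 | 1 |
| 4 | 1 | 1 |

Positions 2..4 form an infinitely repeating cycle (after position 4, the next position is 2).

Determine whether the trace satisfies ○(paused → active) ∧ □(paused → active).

Violated

The position after 0 is 1; paused → active is true there.
paused → active must hold at every position from 0 onward. It fails at position 0, so □(paused → active) is false.
Positions where paused holds: 0, 2, 3, 4.
Check active at each: 0→fails, 2→fails, 3→fails, 4→ok.
At position 0: ○(paused → active) is true; □(paused → active) is false; so ○(paused → active) ∧ □(paused → active) is false.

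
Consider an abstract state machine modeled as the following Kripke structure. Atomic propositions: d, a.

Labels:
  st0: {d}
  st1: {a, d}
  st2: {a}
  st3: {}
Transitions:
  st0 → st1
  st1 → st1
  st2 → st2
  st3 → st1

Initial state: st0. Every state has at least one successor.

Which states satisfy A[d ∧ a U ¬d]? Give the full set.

{st2, st3}

States satisfying d ∧ a: {st1}.
States satisfying ¬d: {st2, st3}.
States satisfying A[d ∧ a U ¬d]: {st2, st3}.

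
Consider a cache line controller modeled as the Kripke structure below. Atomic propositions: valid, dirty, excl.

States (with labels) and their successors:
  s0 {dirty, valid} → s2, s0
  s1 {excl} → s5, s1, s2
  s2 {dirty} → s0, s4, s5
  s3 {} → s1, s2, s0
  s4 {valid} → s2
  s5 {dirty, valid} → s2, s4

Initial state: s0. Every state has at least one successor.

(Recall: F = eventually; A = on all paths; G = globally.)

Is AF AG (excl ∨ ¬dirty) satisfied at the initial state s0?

States satisfying AG (excl ∨ ¬dirty): ∅.
States satisfying AF AG (excl ∨ ¬dirty): ∅.
There is a path from s0 along which AG (excl ∨ ¬dirty) never holds.
s0 ∉ Sat(AF AG (excl ∨ ¬dirty)).

Violated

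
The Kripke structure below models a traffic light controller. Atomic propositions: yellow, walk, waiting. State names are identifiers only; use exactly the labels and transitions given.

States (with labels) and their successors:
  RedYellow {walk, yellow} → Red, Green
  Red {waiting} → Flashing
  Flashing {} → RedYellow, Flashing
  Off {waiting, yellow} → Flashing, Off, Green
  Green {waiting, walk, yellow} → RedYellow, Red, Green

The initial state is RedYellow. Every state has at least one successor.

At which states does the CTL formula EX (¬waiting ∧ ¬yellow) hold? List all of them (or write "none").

States satisfying ¬waiting ∧ ¬yellow: {Flashing}.
States satisfying EX (¬waiting ∧ ¬yellow): {Red, Flashing, Off}.

{Red, Flashing, Off}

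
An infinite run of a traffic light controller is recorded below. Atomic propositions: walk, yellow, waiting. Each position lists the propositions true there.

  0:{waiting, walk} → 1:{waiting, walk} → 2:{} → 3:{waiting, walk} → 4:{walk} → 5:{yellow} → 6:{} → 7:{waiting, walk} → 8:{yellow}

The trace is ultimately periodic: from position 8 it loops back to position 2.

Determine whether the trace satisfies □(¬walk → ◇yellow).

Satisfied

¬walk → ◇yellow holds at every position 0..8, and those are all positions ever visited, so □(¬walk → ◇yellow) holds.
Positions where ¬walk holds: 2, 5, 6, 8.
Check ◇yellow at each: 2→ok, 5→ok, 6→ok, 8→ok.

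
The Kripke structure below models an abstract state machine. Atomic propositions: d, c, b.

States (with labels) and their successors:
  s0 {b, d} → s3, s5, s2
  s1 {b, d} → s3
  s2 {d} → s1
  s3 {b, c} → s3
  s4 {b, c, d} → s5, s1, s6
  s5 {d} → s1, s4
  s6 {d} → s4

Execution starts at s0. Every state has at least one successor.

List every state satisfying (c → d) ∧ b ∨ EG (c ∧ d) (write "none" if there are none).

{s0, s1, s4}

States satisfying c → d: {s0, s1, s2, s4, s5, s6}.
States satisfying (c → d) ∧ b: {s0, s1, s4}.
States satisfying c ∧ d: {s4}.
States satisfying EG (c ∧ d): ∅.
States satisfying (c → d) ∧ b ∨ EG (c ∧ d): {s0, s1, s4}.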